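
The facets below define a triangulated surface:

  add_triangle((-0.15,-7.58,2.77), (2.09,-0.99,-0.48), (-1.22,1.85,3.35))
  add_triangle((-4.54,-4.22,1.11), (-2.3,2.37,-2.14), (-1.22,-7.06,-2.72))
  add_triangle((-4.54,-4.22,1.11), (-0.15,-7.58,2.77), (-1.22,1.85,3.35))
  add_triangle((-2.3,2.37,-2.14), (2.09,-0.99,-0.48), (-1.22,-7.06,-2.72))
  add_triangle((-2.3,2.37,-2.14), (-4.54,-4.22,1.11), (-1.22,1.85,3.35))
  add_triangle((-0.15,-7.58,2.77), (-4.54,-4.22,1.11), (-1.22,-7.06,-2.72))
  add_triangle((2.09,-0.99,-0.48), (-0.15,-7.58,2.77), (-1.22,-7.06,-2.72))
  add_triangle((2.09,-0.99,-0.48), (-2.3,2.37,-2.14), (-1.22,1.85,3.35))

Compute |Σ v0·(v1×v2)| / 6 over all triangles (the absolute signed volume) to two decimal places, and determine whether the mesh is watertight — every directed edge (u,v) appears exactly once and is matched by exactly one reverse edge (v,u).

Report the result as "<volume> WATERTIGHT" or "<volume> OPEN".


127.18 WATERTIGHT

Per-triangle v0·(v1×v2)/6:
  t1: +9.3936
  t2: +22.4125
  t3: +23.3529
  t4: +8.4371
  t5: +16.5109
  t6: +29.2493
  t7: +15.2739
  t8: +2.5516
Σ = +127.1818 → |volume| = 127.18

Directed edges: 24 total, each appears once with its reverse present → watertight.


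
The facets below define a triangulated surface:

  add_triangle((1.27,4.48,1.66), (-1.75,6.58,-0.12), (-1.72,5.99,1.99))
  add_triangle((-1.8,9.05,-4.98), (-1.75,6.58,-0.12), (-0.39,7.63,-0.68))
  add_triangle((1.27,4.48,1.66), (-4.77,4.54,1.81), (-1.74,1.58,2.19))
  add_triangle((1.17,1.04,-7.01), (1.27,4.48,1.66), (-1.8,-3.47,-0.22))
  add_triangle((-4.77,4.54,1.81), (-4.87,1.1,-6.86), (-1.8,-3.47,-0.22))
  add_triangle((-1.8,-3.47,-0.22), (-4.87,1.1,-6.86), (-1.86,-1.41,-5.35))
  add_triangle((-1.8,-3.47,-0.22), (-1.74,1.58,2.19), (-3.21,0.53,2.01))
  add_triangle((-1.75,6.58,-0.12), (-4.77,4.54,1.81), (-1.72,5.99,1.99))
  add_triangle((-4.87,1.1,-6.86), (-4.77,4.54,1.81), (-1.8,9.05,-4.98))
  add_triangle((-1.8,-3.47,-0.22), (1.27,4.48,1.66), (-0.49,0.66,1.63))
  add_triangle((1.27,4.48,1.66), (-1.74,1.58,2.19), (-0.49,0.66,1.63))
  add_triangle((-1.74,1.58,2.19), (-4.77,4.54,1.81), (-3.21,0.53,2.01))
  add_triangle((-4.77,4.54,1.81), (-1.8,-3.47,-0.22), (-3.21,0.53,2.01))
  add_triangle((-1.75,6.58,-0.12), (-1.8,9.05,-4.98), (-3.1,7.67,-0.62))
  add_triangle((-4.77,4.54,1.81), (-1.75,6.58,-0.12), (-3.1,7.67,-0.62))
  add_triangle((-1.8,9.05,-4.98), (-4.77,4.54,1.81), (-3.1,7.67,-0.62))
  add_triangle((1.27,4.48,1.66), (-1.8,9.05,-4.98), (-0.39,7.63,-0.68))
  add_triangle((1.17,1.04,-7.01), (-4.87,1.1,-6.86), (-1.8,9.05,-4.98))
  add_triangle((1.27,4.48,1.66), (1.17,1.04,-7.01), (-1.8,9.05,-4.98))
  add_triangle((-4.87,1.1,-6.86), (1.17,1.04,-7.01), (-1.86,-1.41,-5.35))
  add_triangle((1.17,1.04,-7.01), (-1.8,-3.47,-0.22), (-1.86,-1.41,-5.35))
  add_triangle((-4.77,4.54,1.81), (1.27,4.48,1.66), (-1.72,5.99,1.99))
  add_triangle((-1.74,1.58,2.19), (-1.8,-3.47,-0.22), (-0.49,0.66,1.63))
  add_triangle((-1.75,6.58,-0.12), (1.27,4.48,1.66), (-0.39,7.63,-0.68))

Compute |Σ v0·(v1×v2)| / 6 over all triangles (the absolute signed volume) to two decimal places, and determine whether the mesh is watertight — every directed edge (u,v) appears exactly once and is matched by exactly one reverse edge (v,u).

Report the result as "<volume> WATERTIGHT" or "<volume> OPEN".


290.50 WATERTIGHT

Per-triangle v0·(v1×v2)/6:
  t1: +5.9092
  t2: +8.2959
  t3: +7.0480
  t4: -3.8112
  t5: +33.3445
  t6: +12.0294
  t7: +1.2863
  t8: +7.9381
  t9: +66.7070
  t10: -0.3056
  t11: +1.4521
  t12: +3.0231
  t13: +5.0762
  t14: +5.9173
  t15: +4.0763
  t16: +10.7701
  t17: +4.4532
  t18: +58.1538
  t19: +29.5513
  t20: +15.7512
  t21: +6.5367
  t22: +1.3641
  t23: +1.3449
  t24: +4.5911
Σ = +290.5031 → |volume| = 290.50

Directed edges: 72 total, each appears once with its reverse present → watertight.


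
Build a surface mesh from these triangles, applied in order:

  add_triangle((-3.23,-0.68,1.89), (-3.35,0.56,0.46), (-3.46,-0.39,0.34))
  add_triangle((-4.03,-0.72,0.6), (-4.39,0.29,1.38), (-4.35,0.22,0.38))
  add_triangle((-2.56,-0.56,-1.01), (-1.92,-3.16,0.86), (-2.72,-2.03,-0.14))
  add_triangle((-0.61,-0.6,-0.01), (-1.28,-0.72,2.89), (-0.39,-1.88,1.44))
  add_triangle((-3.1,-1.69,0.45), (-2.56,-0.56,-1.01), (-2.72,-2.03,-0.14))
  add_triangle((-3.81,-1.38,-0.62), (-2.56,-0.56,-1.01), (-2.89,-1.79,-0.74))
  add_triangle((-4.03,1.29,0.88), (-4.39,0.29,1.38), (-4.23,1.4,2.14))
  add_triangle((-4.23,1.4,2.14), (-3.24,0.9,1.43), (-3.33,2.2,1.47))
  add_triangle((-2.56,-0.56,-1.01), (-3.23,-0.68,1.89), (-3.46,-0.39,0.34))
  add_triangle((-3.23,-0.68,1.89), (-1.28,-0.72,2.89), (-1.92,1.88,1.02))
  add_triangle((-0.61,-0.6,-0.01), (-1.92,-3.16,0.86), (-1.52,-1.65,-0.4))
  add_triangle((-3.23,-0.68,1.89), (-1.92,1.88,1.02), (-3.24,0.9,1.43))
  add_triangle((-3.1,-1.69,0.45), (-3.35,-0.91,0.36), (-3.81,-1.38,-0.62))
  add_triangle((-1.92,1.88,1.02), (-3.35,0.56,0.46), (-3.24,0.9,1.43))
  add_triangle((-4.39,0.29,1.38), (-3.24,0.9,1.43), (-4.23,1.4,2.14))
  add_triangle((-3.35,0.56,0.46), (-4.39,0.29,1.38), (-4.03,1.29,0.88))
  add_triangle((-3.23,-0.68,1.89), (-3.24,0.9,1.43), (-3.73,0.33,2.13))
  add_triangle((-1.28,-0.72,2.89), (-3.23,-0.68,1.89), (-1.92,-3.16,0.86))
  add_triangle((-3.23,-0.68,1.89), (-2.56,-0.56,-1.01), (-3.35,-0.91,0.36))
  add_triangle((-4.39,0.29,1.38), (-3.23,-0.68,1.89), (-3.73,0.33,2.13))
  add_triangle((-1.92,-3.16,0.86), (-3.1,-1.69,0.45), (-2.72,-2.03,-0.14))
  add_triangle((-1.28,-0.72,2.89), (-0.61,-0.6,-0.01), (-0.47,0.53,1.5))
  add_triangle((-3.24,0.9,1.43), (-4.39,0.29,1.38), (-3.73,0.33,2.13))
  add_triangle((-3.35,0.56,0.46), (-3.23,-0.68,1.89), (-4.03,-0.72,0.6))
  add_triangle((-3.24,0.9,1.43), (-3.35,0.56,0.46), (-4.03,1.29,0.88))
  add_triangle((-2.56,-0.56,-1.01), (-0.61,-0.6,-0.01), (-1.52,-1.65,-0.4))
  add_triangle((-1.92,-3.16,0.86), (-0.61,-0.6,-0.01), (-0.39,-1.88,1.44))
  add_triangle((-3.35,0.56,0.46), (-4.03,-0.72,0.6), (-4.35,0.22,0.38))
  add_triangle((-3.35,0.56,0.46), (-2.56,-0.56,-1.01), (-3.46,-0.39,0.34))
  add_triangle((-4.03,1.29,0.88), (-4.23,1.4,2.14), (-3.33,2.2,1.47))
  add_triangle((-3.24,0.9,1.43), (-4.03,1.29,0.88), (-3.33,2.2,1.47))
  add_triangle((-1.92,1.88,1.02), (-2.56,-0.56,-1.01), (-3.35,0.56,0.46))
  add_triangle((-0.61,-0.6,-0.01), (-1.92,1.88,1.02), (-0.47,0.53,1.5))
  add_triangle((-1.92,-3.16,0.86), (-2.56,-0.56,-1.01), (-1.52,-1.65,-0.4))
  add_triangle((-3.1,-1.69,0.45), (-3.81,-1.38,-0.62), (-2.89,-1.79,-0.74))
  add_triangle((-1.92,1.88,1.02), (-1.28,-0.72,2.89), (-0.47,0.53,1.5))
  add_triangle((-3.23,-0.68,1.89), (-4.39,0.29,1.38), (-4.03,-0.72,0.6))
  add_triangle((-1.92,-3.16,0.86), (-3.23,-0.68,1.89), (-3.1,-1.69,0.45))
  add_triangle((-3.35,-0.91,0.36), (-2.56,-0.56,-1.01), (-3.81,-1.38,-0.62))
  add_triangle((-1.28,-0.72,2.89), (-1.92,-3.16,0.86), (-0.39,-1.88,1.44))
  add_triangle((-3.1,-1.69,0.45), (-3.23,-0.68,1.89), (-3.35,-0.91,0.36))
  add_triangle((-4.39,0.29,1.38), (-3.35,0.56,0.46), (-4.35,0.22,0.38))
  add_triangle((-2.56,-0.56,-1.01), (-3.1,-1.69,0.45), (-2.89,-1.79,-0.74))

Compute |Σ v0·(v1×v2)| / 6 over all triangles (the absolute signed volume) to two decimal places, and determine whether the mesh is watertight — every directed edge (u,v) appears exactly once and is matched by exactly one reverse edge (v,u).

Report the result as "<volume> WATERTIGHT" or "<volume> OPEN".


19.49 OPEN

Per-triangle v0·(v1×v2)/6:
  t1: +0.8741
  t2: +0.6796
  t3: +0.1005
  t4: -0.5221
  t5: +0.6215
  t6: +0.3430
  t7: +0.9241
  t8: -0.1880
  t9: +0.4760
  t10: +2.6076
  t11: -0.0625
  t12: +0.4847
  t13: +0.5099
  t14: +0.7062
  t15: -0.0693
  t16: +0.3484
  t17: -0.2349
  t18: +3.2402
  t19: +0.2583
  t20: +0.6794
  t21: +0.7483
  t22: -0.2110
  t23: +0.4554
  t24: -1.0938
  t25: -0.2736
  t26: -0.0899
  t27: -0.0513
  t28: -0.1823
  t29: +0.6616
  t30: +0.9036
  t31: -0.6188
  t32: +0.7680
  t33: -0.4716
  t34: +0.6758
  t35: +0.5476
  t36: +0.8389
  t37: +1.0670
  t38: +1.8763
  t39: +0.3254
  t40: +1.4793
  t41: +0.7433
  t42: +0.2739
  t43: -0.6537
Σ = +19.4949 → |volume| = 19.49

Directed edges: 129 total; 3 unmatched, e.g. (-2.56,-0.56,-1.01)→(-0.61,-0.6,-0.01) → open.


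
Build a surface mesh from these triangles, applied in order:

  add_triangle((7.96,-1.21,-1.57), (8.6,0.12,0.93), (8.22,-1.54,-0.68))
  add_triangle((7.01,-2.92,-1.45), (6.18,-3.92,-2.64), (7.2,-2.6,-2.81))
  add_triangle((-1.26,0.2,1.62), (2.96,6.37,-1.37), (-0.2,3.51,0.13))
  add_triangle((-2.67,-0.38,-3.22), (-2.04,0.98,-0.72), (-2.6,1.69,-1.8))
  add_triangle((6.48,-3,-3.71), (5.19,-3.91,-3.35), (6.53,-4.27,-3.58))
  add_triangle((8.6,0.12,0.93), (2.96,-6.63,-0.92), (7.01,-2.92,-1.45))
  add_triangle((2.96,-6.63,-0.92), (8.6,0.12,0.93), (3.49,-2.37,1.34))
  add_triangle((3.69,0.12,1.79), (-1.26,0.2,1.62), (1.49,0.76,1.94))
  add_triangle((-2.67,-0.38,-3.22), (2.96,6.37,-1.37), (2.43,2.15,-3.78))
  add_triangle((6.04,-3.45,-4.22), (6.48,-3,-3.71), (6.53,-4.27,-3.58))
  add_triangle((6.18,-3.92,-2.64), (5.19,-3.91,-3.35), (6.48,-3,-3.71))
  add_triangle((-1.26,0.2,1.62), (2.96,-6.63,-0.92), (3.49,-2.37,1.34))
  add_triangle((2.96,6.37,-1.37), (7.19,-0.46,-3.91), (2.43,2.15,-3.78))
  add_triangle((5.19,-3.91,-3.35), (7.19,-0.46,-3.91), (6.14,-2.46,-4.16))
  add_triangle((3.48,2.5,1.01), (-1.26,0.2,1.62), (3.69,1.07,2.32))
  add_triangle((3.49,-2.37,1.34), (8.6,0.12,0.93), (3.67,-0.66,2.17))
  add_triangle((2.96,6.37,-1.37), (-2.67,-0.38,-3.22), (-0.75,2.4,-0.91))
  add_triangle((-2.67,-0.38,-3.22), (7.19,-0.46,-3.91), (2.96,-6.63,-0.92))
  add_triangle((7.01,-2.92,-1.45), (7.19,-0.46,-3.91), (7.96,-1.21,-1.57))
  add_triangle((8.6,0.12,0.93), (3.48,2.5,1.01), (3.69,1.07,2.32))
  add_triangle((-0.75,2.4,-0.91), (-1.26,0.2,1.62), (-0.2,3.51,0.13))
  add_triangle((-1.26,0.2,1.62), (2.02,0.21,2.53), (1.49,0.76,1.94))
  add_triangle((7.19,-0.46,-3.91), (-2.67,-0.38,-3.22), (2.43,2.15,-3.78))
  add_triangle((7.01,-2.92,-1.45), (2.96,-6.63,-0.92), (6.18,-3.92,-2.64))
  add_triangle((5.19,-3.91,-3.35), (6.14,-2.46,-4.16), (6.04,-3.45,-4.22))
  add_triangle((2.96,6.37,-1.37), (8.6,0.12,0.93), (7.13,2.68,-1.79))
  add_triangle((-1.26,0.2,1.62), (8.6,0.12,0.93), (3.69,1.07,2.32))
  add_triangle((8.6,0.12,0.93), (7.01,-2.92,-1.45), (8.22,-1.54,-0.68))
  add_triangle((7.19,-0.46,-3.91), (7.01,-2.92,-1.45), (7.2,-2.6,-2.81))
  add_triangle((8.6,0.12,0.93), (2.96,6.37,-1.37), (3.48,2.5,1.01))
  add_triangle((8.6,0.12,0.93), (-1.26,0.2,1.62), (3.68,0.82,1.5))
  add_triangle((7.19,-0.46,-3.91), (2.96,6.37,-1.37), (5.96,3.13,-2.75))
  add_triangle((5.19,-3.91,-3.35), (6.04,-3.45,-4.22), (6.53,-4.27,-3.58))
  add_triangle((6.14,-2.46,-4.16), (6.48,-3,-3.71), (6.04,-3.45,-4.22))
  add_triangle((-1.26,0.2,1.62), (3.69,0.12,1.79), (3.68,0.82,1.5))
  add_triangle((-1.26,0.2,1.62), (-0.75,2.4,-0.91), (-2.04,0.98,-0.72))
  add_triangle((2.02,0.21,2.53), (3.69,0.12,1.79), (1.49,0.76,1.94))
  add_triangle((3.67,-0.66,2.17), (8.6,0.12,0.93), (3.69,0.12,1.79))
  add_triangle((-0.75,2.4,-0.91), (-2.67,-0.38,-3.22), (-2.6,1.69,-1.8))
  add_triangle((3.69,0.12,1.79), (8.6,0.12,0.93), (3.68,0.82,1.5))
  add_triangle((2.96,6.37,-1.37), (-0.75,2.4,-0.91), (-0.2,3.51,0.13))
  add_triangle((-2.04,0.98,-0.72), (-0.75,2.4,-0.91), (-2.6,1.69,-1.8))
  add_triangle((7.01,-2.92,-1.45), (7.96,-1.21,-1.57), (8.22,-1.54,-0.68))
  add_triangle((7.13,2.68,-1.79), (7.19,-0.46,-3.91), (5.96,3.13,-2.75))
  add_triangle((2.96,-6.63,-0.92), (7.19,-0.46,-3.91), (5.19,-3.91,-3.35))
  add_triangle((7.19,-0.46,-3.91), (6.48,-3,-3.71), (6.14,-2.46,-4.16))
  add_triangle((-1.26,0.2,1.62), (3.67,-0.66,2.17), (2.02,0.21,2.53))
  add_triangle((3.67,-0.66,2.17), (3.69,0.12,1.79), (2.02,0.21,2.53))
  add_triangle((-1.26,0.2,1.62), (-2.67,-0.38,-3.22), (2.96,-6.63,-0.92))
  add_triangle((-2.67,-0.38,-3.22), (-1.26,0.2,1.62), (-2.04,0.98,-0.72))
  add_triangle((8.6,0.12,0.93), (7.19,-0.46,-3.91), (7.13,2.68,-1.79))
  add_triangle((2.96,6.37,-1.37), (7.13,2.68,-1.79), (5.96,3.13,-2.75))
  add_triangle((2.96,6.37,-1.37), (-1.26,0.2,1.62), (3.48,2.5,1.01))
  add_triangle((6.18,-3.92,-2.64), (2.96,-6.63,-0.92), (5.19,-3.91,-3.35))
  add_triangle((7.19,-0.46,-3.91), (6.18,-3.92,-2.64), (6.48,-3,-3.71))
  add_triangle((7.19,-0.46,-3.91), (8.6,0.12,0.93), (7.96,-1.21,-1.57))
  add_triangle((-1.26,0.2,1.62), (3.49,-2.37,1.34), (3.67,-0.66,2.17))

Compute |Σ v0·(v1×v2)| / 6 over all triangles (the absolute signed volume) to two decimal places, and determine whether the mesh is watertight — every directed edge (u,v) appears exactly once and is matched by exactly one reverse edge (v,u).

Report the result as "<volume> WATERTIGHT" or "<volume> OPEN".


278.91 OPEN

Per-triangle v0·(v1×v2)/6:
  t1: +2.7944
  t2: +2.7115
  t3: +1.9618
  t4: +0.8403
  t5: -0.7680
  t6: +15.7498
  t7: +13.5037
  t8: -0.7960
  t9: +13.7982
  t10: +1.1380
  t11: +1.8951
  t12: +6.4377
  t13: +19.9871
  t14: -2.2131
  t15: +2.6213
  t16: +5.1658
  t17: +5.4957
  t18: +36.5136
  t19: +6.1870
  t20: +5.8247
  t21: +1.3081
  t22: +0.6433
  t23: +14.5301
  t24: +8.1023
  t25: -0.4147
  t26: +16.9803
  t27: +1.9648
  t28: +1.5494
  t29: +2.7817
  t30: +11.6867
  t31: -1.5912
  t32: +2.8518
  t33: +0.7849
  t34: +0.7700
  t35: +1.0032
  t36: +1.3430
  t37: +0.5703
  t38: +1.5921
  t39: +1.4949
  t40: +1.4243
  t41: +2.5179
  t42: +0.5152
  t43: +2.3417
  t44: +6.9374
  t45: -7.0293
  t46: +2.0826
  t47: +0.8510
  t48: +0.7776
  t49: +9.0935
  t50: +1.4810
  t51: +19.3948
  t52: +7.1699
  t53: +6.3162
  t54: +5.7649
  t55: +3.0191
  t56: +6.9237
  t57: +2.5323
Σ = +278.9131 → |volume| = 278.91

Directed edges: 171 total; 3 unmatched, e.g. (6.18,-3.92,-2.64)→(7.2,-2.6,-2.81) → open.


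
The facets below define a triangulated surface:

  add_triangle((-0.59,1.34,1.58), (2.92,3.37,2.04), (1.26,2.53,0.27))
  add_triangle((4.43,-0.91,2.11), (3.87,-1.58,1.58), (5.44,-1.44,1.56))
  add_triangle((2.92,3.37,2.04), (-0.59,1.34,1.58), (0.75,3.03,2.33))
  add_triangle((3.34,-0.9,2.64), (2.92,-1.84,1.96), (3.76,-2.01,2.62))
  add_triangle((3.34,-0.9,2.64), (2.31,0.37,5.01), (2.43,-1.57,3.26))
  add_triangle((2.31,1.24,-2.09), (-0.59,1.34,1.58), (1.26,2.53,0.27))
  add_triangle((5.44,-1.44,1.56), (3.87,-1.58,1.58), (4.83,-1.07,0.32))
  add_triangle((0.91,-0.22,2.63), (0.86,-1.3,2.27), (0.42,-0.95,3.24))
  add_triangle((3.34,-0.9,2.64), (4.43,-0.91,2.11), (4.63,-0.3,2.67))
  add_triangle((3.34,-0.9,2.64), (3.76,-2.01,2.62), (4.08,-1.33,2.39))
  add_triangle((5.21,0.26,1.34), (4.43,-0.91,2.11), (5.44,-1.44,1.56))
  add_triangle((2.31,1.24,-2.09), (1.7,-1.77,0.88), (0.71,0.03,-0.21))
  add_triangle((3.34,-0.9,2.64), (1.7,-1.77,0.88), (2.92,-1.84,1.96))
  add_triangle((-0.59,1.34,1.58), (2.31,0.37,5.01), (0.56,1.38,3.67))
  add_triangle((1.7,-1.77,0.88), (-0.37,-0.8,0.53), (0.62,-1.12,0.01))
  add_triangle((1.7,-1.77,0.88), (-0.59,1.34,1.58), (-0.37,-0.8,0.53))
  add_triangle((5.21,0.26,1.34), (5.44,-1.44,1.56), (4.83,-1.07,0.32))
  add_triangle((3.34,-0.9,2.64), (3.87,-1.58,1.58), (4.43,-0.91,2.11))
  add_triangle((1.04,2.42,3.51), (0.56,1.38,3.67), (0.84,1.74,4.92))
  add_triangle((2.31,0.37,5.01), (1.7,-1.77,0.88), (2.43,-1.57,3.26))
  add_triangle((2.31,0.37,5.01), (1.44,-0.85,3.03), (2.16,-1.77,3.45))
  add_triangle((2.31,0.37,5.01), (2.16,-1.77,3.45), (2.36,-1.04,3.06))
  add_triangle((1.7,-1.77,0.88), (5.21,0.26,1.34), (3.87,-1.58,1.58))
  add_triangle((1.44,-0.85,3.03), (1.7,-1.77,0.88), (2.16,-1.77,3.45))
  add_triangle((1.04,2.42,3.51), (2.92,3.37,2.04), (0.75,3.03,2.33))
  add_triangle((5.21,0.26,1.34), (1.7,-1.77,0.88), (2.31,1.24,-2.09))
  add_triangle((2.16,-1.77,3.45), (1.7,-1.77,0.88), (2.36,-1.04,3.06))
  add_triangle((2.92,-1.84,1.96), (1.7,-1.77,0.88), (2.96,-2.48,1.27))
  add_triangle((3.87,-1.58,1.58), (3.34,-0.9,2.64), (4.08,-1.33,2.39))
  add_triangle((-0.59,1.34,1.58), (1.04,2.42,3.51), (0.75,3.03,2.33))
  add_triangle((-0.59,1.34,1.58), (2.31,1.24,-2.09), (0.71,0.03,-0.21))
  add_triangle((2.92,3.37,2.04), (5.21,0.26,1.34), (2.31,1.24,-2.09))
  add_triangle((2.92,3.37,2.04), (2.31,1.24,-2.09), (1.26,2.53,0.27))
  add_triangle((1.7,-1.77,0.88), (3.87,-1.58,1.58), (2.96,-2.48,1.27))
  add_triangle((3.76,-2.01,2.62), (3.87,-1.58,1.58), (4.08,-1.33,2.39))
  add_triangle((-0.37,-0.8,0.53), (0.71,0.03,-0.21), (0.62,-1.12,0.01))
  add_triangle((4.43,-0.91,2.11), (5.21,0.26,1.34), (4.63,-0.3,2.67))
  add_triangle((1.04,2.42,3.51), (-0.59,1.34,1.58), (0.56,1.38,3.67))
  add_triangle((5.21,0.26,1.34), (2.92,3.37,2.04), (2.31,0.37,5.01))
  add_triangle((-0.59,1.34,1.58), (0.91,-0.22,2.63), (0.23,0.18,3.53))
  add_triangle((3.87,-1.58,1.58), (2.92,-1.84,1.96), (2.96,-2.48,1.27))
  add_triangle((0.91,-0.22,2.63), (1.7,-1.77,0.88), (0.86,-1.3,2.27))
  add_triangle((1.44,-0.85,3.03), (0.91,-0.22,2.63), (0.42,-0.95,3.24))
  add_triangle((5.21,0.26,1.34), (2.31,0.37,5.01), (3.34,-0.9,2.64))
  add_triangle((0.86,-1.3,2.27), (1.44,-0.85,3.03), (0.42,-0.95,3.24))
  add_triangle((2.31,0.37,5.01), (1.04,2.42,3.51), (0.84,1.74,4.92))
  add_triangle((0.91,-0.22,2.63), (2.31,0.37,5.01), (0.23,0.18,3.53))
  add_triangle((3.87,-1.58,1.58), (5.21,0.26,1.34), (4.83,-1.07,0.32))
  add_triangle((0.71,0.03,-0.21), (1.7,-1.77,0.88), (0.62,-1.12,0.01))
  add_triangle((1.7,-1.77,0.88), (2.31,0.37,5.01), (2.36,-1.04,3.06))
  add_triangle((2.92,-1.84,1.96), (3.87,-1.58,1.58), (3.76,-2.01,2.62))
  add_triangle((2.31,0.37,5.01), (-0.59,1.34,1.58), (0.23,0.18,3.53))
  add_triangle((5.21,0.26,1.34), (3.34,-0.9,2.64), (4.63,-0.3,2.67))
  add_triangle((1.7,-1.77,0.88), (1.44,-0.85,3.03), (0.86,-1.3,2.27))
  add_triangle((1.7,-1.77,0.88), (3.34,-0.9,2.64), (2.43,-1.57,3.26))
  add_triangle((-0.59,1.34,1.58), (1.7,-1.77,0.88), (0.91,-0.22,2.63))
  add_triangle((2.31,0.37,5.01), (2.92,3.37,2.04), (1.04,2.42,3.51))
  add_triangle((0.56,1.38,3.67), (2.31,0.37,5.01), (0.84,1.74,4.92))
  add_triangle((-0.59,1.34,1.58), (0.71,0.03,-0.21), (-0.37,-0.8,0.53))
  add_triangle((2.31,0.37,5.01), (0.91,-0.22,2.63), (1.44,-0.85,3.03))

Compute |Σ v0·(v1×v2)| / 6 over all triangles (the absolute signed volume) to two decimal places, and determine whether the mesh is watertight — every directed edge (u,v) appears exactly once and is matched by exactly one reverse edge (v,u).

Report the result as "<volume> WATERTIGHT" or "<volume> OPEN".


Per-triangle v0·(v1×v2)/6:
  t1: +1.6433
  t2: +0.5349
  t3: -0.3222
  t4: +0.0132
  t5: +2.3621
  t6: +0.1527
  t7: +0.4476
  t8: -0.3633
  t9: +0.5777
  t10: +0.4181
  t11: +1.2845
  t12: -0.1197
  t13: -0.0177
  t14: +0.0645
  t15: +0.2014
  t16: +0.7815
  t17: +1.5537
  t18: +0.6497
  t19: +0.0940
  t20: -0.5367
  t21: +0.4378
  t22: +1.0029
  t23: +0.2599
  t24: -0.1190
  t25: +1.8599
  t26: +3.8907
  t27: +0.6869
  t28: +0.1657
  t29: -0.0598
  t30: +0.8900
  t31: -0.4172
  t32: +8.7737
  t33: +2.3627
  t34: -0.1098
  t35: +0.4568
  t36: -0.0391
  t37: +1.0052
  t38: +0.7894
  t39: +12.0782
  t40: -0.4029
  t41: +0.6040
  t42: -0.6236
  t43: +0.2999
  t44: +4.4840
  t45: +0.3705
  t46: +1.9125
  t47: +0.4630
  t48: -2.0856
  t49: +0.1454
  t50: -0.0861
  t51: +0.2181
  t52: +1.5165
  t53: -0.5488
  t54: +0.5976
  t55: +1.2143
  t56: -0.0553
  t57: +5.1261
  t58: -0.0214
  t59: -0.1984
  t60: +0.2862
Σ = +56.5504 → |volume| = 56.55

Directed edges: 180 total, each appears once with its reverse present → watertight.

56.55 WATERTIGHT


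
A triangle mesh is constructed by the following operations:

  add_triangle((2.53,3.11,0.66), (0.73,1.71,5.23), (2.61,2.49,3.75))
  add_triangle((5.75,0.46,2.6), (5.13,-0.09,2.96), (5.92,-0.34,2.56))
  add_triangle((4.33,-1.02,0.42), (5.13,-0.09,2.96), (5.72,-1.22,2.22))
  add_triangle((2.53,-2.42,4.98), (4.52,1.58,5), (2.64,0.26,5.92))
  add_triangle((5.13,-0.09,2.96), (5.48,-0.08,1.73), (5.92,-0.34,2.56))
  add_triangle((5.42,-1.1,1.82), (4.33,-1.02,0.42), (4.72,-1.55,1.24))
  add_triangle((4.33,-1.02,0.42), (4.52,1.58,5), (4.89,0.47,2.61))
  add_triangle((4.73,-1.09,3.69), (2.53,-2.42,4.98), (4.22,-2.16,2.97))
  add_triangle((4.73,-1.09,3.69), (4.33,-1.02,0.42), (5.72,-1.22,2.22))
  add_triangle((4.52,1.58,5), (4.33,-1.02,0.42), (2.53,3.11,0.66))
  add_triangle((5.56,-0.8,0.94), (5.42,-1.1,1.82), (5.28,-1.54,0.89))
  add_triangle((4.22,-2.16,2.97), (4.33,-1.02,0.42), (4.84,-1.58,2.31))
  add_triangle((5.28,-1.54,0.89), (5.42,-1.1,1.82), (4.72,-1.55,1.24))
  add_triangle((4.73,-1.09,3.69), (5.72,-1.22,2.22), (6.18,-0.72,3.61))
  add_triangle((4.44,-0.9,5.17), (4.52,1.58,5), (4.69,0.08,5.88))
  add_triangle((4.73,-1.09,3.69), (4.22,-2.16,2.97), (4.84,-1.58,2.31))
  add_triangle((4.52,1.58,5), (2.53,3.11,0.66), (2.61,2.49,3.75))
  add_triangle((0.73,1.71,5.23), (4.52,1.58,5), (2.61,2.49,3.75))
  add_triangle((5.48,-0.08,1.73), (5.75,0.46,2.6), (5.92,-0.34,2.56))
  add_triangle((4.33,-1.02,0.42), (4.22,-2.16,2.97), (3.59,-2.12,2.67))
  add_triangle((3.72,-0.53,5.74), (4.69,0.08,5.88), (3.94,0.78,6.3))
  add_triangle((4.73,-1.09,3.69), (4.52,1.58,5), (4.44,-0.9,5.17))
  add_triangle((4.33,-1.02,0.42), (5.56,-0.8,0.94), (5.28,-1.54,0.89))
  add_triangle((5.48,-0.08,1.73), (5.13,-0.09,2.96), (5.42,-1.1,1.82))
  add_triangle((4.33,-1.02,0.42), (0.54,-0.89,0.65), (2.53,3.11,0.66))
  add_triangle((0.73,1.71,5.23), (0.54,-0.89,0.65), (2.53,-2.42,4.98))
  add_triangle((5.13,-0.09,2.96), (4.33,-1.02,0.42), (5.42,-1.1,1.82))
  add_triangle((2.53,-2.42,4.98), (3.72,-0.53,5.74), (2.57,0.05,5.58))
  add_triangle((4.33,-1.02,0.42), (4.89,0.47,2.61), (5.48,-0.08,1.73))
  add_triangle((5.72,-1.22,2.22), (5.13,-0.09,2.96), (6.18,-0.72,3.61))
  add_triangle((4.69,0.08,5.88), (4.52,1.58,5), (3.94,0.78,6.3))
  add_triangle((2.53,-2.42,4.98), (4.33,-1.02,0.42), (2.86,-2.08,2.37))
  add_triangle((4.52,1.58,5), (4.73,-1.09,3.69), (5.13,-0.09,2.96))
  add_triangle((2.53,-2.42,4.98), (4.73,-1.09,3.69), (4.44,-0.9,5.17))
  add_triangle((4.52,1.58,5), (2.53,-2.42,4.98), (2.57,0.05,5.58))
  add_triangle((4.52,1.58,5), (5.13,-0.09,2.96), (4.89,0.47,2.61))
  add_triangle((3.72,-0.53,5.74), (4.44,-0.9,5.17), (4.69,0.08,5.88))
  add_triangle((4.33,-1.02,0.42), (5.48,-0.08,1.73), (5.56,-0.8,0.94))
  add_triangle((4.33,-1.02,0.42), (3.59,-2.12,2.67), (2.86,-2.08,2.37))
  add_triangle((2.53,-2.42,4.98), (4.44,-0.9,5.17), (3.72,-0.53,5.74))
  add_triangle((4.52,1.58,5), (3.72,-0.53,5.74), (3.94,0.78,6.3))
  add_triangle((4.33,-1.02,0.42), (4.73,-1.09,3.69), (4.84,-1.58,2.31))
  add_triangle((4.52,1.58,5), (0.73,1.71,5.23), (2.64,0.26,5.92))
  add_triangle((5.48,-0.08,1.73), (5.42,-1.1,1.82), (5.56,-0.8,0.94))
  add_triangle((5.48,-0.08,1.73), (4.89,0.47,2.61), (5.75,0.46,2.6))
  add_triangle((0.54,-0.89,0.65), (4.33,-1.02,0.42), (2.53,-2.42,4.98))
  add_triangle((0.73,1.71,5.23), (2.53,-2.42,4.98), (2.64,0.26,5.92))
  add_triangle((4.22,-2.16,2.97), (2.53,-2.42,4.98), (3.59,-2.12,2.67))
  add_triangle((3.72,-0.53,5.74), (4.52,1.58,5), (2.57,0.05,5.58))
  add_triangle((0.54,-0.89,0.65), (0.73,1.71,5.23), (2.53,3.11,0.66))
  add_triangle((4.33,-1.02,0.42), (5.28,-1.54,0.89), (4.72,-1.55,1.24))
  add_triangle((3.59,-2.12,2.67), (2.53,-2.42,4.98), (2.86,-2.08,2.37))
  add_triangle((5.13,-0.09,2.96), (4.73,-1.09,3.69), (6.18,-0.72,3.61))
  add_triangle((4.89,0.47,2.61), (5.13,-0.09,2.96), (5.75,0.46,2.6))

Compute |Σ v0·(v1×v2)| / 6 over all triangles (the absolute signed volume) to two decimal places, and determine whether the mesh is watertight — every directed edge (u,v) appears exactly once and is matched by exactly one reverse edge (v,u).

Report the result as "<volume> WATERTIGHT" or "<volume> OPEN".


61.68 WATERTIGHT

Per-triangle v0·(v1×v2)/6:
  t1: +2.5782
  t2: +0.5553
  t3: +1.1176
  t4: +6.3778
  t5: -0.3009
  t6: -0.5090
  t7: -1.2630
  t8: +3.2809
  t9: +0.2680
  t10: +11.4085
  t11: +0.6542
  t12: +0.7358
  t13: +0.3263
  t14: +1.1510
  t15: +0.9745
  t16: +1.2542
  t17: +3.9885
  t18: +4.3105
  t19: +0.5251
  t20: +0.4013
  t21: +1.2306
  t22: +3.3832
  t23: +0.2247
  t24: +1.2484
  t25: -1.8266
  t26: +0.1780
  t27: -0.7306
  t28: +2.3392
  t29: -0.4635
  t30: +0.6072
  t31: +1.9696
  t32: -2.0504
  t33: +3.4226
  t34: +2.7628
  t35: -5.4193
  t36: +1.4367
  t37: +1.0047
  t38: -0.0907
  t39: +0.4319
  t40: +2.3249
  t41: -1.9461
  t42: +1.0579
  t43: +5.4958
  t44: +0.8317
  t45: -0.1417
  t46: +1.8196
  t47: +3.7200
  t48: +0.5222
  t49: +2.7356
  t50: -3.4763
  t51: -0.0477
  t52: +0.5904
  t53: +0.4644
  t54: +0.2396
Σ = +61.6835 → |volume| = 61.68

Directed edges: 162 total, each appears once with its reverse present → watertight.


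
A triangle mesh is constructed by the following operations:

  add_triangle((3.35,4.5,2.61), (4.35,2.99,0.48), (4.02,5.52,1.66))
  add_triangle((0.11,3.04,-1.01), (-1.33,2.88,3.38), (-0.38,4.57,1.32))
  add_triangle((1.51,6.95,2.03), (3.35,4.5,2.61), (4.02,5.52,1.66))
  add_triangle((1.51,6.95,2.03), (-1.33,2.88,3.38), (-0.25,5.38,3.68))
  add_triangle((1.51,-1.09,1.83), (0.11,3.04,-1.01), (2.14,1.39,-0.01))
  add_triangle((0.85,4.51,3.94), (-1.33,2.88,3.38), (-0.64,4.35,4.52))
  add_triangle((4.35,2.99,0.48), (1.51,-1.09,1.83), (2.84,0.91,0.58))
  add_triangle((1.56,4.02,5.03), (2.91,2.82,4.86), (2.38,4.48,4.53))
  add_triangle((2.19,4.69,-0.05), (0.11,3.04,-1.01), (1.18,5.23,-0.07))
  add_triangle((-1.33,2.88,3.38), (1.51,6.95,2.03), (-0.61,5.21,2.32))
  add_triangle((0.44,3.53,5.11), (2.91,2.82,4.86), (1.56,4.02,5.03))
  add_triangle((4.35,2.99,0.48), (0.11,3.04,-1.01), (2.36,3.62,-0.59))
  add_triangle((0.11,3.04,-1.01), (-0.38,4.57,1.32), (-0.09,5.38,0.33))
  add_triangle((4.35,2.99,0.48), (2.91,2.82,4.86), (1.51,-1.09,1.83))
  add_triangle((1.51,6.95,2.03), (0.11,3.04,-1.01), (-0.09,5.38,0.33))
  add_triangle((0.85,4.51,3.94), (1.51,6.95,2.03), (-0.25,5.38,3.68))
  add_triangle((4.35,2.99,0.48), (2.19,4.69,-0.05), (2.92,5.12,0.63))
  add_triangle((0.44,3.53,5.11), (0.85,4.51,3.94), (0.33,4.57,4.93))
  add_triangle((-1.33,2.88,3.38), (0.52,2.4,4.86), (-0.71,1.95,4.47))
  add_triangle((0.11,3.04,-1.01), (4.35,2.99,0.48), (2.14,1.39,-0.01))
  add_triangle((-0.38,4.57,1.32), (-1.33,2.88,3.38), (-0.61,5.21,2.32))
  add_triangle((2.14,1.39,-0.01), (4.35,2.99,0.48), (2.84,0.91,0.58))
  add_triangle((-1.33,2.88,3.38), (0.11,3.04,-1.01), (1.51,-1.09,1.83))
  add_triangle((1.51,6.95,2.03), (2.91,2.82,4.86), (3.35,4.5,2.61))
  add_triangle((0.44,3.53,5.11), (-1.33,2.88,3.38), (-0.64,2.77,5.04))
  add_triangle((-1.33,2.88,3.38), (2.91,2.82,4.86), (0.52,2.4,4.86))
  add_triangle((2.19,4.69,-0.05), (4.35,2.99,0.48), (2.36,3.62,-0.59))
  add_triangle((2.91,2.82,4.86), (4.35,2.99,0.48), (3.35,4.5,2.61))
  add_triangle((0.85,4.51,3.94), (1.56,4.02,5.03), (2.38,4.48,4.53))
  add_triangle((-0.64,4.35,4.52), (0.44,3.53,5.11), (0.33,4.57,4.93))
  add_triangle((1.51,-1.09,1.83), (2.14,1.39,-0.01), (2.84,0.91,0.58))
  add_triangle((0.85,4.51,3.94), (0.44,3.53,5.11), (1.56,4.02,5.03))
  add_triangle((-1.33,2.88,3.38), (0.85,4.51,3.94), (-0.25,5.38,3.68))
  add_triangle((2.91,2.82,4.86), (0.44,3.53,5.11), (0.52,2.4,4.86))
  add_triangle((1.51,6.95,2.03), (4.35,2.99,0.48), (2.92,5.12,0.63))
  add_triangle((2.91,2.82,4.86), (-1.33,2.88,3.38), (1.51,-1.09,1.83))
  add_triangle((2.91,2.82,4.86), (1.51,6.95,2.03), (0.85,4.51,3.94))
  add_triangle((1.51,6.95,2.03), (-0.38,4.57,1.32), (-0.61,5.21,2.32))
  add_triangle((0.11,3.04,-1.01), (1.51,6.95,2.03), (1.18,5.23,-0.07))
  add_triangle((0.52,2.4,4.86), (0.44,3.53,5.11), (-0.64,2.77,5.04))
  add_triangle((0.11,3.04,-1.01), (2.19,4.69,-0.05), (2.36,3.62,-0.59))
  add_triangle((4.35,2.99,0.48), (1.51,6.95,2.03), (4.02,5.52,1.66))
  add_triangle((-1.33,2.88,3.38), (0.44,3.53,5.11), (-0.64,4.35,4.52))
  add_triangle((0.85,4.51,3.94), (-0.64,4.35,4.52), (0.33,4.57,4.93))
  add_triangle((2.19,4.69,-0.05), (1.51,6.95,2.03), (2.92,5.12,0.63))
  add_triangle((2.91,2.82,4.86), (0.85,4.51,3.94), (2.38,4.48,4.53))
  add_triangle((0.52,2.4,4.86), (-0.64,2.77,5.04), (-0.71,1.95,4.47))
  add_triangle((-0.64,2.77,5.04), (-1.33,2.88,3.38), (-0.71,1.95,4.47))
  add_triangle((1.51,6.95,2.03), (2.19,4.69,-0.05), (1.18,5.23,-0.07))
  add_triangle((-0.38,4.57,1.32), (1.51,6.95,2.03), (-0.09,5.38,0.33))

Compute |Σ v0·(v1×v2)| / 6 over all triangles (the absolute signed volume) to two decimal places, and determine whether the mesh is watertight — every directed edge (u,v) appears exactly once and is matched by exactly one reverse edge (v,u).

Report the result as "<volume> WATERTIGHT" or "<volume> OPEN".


Per-triangle v0·(v1×v2)/6:
  t1: +2.5399
  t2: +0.8642
  t3: +4.1021
  t4: +0.6041
  t5: -1.1995
  t6: +0.0652
  t7: +0.8454
  t8: +1.8807
  t9: +0.9499
  t10: +3.3144
  t11: +1.6727
  t12: -0.3472
  t13: +0.1757
  t14: +7.9909
  t15: +1.9760
  t16: +3.9933
  t17: +1.3689
  t18: +0.6504
  t19: -1.5182
  t20: +0.5890
  t21: +0.3340
  t22: +0.2016
  t23: -4.4713
  t24: +7.6438
  t25: +1.4811
  t26: -2.9196
  t27: +1.5411
  t28: +5.8993
  t29: +1.3807
  t30: +0.9218
  t31: -0.1742
  t32: +1.4791
  t33: +2.2568
  t34: +1.9849
  t35: +2.8861
  t36: +5.5374
  t37: +7.5863
  t38: +1.2993
  t39: +1.1148
  t40: +0.9371
  t41: +1.0761
  t42: +1.4895
  t43: +1.2170
  t44: +0.7414
  t45: +1.7990
  t46: -1.6645
  t47: +0.5164
  t48: +0.5057
  t49: +2.0952
  t50: +1.9526
Σ = +77.1664 → |volume| = 77.17

Directed edges: 150 total, each appears once with its reverse present → watertight.

77.17 WATERTIGHT


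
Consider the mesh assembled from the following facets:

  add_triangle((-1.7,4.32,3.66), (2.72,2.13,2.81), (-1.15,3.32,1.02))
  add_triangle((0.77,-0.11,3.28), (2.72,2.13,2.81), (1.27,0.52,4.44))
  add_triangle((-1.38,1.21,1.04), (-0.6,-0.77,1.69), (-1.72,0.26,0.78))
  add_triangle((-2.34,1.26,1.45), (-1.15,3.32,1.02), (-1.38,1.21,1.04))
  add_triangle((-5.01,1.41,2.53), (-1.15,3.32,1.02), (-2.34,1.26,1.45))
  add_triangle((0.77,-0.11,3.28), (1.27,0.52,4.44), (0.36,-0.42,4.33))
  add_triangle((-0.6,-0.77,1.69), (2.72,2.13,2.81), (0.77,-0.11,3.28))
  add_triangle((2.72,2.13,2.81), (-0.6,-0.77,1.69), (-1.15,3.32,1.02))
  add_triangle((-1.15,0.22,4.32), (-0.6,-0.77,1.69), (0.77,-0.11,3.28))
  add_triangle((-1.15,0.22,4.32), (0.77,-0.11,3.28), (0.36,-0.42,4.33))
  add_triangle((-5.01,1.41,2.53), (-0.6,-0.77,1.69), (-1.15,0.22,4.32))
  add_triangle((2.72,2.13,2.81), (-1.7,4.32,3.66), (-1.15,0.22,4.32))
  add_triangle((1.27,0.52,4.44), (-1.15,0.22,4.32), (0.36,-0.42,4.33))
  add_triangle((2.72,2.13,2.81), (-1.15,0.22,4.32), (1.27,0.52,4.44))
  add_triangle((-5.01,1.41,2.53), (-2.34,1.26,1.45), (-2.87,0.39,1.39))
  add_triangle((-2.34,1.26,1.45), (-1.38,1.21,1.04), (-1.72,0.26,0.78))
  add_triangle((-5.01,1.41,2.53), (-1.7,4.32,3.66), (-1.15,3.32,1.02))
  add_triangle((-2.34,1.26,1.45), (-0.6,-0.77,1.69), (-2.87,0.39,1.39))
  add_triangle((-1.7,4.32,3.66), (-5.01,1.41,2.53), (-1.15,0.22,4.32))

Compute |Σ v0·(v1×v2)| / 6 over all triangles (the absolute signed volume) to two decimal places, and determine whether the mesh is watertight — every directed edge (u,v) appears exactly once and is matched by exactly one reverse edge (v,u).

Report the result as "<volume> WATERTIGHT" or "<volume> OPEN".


Per-triangle v0·(v1×v2)/6:
  t1: +4.7062
  t2: +0.4766
  t3: -0.5092
  t4: -0.1387
  t5: -0.4507
  t6: +0.2059
  t7: -0.4085
  t8: -4.7199
  t9: +1.0427
  t10: -0.4560
  t11: +2.8113
  t12: +11.3597
  t13: +1.4508
  t14: +2.7738
  t15: -0.0638
  t16: +0.0040
  t17: +5.6002
  t18: -0.7596
  t19: +12.2369
Σ = +35.1616 → |volume| = 35.16

Directed edges: 57 total; 9 unmatched, e.g. (-1.38,1.21,1.04)→(-0.6,-0.77,1.69) → open.

35.16 OPEN


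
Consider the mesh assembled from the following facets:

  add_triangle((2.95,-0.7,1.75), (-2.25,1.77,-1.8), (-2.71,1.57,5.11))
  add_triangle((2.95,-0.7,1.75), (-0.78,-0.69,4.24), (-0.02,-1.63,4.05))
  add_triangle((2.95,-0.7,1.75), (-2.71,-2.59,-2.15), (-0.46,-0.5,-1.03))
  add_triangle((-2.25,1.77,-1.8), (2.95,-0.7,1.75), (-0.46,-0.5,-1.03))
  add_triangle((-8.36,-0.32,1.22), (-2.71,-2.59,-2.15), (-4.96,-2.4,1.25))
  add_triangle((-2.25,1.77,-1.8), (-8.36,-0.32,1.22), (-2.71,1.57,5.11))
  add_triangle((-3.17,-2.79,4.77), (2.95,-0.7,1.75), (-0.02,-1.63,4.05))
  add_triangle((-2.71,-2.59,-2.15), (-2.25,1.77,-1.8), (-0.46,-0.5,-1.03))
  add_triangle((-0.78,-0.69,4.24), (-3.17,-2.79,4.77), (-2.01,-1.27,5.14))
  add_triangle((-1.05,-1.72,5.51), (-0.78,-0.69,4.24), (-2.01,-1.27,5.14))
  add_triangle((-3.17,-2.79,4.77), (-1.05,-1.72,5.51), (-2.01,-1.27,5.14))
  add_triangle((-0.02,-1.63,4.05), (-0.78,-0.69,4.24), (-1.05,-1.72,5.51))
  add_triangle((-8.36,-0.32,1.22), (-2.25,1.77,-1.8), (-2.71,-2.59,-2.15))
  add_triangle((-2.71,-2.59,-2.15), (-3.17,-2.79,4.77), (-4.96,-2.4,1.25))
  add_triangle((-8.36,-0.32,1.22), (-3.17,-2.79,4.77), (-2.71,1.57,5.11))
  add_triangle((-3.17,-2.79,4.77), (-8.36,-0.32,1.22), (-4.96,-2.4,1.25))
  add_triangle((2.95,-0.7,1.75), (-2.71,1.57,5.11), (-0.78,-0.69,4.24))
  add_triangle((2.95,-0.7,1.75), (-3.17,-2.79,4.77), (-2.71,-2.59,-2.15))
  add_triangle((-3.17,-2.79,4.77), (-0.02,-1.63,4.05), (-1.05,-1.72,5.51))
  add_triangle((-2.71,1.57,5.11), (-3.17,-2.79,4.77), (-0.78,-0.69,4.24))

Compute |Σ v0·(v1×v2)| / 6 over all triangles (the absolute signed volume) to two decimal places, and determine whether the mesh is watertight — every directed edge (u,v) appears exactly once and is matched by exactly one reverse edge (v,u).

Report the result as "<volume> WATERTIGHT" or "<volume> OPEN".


124.46 WATERTIGHT

Per-triangle v0·(v1×v2)/6:
  t1: +4.2947
  t2: +2.0322
  t3: +1.0411
  t4: +0.5995
  t5: +9.6615
  t6: +17.1561
  t7: +1.7287
  t8: +1.1780
  t9: -0.8124
  t10: +0.6082
  t11: +1.9257
  t12: +0.4468
  t13: +13.9561
  t14: +7.1395
  t15: +27.5753
  t16: +11.3080
  t17: +5.0335
  t18: +11.5161
  t19: +1.6576
  t20: +6.4094
Σ = +124.4556 → |volume| = 124.46

Directed edges: 60 total, each appears once with its reverse present → watertight.


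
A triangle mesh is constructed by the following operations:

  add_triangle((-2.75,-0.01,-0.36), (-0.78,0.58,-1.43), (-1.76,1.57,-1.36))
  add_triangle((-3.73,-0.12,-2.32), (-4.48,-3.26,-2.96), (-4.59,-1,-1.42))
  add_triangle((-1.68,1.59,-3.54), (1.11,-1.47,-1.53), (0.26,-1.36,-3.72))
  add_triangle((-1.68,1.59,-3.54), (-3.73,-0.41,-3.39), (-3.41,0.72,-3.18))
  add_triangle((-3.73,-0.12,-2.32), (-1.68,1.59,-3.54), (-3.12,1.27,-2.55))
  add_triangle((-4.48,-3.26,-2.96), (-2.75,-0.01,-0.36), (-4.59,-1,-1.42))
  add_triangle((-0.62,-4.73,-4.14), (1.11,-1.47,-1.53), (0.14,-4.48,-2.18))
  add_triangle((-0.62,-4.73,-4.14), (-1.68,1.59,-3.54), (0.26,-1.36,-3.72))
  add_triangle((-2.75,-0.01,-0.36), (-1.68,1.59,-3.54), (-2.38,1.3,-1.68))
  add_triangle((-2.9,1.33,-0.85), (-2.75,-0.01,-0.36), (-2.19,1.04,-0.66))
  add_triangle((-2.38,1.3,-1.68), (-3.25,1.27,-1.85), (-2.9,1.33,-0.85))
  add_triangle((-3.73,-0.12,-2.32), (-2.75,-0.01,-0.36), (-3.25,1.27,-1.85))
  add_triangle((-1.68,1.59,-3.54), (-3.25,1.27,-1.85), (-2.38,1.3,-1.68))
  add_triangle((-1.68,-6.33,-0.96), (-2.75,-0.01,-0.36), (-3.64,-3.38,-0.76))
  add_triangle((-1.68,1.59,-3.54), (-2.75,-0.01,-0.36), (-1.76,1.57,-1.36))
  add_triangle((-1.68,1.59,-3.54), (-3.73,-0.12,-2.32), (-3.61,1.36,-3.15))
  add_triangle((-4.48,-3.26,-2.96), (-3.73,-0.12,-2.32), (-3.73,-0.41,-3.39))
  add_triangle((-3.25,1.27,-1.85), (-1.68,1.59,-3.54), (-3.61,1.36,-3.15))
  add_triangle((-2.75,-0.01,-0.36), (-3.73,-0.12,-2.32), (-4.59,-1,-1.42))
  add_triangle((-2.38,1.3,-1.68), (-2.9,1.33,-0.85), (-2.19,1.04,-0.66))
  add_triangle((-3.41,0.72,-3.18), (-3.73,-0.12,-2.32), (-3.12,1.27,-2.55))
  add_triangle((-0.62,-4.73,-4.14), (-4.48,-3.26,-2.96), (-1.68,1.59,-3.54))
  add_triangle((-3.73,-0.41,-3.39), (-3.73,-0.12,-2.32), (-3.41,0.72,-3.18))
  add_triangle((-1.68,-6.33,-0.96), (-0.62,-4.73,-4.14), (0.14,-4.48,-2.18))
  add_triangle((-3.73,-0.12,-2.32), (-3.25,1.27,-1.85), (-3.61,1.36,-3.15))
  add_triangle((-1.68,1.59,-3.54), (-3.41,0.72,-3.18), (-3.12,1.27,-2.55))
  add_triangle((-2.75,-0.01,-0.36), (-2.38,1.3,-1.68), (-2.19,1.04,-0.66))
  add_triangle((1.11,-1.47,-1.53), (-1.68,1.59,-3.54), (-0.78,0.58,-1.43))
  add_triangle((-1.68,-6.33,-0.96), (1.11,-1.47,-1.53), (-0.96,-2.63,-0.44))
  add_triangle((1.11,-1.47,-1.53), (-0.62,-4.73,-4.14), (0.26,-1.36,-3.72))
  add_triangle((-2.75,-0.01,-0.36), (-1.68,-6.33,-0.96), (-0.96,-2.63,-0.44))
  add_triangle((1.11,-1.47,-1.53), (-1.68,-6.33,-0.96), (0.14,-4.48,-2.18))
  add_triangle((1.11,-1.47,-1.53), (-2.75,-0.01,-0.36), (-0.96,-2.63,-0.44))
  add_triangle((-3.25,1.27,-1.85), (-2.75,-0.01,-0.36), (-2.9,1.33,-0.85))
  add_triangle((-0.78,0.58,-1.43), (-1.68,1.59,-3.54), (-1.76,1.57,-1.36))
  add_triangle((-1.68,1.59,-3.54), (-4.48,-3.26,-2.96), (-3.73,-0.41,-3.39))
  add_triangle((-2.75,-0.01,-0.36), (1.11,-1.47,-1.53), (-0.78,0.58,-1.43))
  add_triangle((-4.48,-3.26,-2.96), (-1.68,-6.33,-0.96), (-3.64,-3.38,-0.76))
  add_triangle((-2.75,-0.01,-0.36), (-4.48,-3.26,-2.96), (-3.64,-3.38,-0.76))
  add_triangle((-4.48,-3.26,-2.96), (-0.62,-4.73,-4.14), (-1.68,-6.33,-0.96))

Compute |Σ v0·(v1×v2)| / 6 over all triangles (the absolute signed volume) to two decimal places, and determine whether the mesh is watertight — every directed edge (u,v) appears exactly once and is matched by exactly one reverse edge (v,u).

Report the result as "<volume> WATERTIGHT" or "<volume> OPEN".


65.32 WATERTIGHT

Per-triangle v0·(v1×v2)/6:
  t1: -0.6577
  t2: +2.8714
  t3: +0.7055
  t4: +1.2810
  t5: -1.5027
  t6: +0.1481
  t7: +1.9276
  t8: +5.4698
  t9: -0.9903
  t10: -0.0034
  t11: +0.1951
  t12: +1.1456
  t13: +0.3533
  t14: -0.3203
  t15: +1.5724
  t16: +1.3651
  t17: +2.0413
  t18: +0.6246
  t19: +0.7856
  t20: +0.0151
  t21: +0.5879
  t22: +15.5973
  t23: +0.7428
  t24: +3.7931
  t25: +0.9304
  t26: +0.9379
  t27: -0.4334
  t28: -0.1965
  t29: -0.4264
  t30: +2.5137
  t31: -0.0202
  t32: +0.5422
  t33: -1.8044
  t34: +0.5989
  t35: -0.0983
  t36: +2.2372
  t37: -1.3447
  t38: +6.1915
  t39: +3.2411
  t40: +14.7053
Σ = +65.3227 → |volume| = 65.32

Directed edges: 120 total, each appears once with its reverse present → watertight.


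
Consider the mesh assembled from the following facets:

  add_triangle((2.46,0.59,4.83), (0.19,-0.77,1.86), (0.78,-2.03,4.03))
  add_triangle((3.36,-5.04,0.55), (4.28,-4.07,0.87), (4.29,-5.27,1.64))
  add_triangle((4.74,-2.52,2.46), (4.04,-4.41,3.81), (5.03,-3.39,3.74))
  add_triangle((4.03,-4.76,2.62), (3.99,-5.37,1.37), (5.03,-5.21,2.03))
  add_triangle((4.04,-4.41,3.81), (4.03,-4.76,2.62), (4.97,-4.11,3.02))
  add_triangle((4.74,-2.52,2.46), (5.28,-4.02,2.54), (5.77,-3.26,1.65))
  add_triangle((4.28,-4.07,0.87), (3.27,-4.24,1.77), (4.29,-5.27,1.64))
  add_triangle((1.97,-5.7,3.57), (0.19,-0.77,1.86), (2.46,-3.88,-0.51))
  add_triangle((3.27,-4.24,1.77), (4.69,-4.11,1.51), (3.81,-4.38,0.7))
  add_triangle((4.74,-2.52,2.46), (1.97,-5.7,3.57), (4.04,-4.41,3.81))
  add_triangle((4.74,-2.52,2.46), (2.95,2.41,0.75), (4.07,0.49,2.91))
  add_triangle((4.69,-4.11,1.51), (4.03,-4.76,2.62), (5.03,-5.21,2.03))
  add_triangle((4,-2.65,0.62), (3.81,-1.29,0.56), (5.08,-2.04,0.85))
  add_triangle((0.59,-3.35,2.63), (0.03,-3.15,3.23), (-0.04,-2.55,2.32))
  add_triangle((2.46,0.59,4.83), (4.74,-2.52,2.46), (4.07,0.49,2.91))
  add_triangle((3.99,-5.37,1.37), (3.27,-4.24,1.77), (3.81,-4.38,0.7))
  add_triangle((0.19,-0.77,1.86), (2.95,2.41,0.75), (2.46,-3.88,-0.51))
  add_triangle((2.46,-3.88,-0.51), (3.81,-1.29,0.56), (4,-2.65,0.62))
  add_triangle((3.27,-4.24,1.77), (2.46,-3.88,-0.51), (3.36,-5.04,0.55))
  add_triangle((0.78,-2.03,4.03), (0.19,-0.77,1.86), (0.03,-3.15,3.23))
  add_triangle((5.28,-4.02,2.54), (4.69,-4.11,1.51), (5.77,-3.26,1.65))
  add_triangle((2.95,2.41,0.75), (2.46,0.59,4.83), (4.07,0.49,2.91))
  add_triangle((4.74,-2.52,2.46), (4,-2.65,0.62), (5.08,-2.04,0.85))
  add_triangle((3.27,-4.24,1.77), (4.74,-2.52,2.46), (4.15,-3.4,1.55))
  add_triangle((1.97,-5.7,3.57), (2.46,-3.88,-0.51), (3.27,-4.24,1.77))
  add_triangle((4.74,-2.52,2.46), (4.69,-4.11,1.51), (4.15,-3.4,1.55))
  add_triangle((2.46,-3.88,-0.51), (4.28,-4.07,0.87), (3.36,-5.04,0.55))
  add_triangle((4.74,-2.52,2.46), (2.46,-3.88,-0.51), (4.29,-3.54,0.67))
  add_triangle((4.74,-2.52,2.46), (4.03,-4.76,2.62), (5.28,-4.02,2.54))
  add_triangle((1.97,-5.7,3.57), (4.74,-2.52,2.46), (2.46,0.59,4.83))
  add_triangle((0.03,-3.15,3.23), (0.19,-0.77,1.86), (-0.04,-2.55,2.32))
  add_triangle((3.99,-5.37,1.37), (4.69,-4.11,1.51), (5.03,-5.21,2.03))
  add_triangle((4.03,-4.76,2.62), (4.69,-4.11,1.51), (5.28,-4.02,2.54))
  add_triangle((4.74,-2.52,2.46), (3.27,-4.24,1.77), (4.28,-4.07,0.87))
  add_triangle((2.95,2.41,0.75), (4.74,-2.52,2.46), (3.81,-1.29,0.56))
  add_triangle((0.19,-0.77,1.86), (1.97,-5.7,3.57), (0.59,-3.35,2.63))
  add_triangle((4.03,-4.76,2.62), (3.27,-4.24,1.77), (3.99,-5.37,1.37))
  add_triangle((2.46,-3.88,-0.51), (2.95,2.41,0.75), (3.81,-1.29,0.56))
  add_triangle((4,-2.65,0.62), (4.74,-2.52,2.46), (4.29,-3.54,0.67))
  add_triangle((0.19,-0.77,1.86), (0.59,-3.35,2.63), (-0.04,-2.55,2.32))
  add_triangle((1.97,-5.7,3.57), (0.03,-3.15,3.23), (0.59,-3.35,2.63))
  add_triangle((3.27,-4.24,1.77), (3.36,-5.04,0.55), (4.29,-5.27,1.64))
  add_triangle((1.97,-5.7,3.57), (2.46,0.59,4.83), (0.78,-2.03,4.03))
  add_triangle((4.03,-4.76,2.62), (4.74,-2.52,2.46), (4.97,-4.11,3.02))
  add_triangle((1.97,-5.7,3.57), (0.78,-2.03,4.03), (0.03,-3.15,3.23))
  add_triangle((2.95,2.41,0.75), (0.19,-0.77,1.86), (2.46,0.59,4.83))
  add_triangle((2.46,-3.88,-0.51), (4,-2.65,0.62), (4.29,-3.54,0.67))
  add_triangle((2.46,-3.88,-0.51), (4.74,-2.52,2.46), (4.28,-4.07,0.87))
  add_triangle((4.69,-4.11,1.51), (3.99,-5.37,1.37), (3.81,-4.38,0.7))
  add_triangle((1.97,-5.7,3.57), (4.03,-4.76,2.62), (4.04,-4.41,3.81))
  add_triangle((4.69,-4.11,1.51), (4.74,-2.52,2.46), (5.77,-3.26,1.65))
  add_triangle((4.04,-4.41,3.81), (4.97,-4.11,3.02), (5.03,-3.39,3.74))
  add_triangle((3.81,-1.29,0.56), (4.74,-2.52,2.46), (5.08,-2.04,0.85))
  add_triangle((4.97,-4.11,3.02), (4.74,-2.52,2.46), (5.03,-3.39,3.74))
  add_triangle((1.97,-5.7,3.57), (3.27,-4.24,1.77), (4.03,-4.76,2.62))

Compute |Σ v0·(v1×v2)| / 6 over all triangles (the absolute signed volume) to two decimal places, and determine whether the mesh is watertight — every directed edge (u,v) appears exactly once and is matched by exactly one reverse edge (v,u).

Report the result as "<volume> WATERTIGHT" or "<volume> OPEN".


63.32 OPEN

Per-triangle v0·(v1×v2)/6:
  t1: +0.5162
  t2: +1.1236
  t3: -1.0497
  t4: +1.1485
  t5: +1.4506
  t6: +1.2579
  t7: +0.3194
  t8: -1.2520
  t9: -1.1495
  t10: -1.7446
  t11: +4.1446
  t12: +0.4349
  t13: +0.0785
  t14: +0.1135
  t15: +6.2535
  t16: -0.3869
  t17: -5.7628
  t18: +0.7791
  t19: -0.2085
  t20: +0.2406
  t21: +1.2782
  t22: +4.5517
  t23: +1.4987
  t24: -1.2620
  t25: +4.0990
  t26: -0.1003
  t27: +1.1831
  t28: +1.3853
  t29: +0.9205
  t30: +16.8801
  t31: +0.0079
  t32: +0.5477
  t33: +1.4341
  t34: +2.7737
  t35: +4.0007
  t36: -0.7047
  t37: +0.1534
  t38: +1.2744
  t39: +0.8048
  t40: -0.3525
  t41: +0.1432
  t42: +0.4563
  t43: +6.5939
  t44: +0.2984
  t45: +2.8681
  t46: -0.6481
  t47: +0.4223
  t48: -0.2128
  t49: +0.8407
  t50: +3.2377
  t51: -1.5767
  t52: +1.4692
  t53: +0.2983
  t54: +1.0605
  t55: +1.3871
Σ = +63.3186 → |volume| = 63.32

Directed edges: 165 total; 3 unmatched, e.g. (3.27,-4.24,1.77)→(4.69,-4.11,1.51) → open.
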